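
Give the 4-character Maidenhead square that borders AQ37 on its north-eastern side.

AQ48

Longitude square 3; +1 → 4.
Latitude square 7; +1 → 8.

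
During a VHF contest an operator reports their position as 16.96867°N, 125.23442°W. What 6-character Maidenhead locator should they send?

Shift to the Maidenhead origin (180°W, 90°S): lon 54.7656, lat 106.9687.
Field: lon ⌊54.7656/20⌋ = 2 → C; lat ⌊106.9687/10⌋ = 10 → K.
Square: lon ⌊14.7656/2⌋ = 7; lat ⌊6.9687/1⌋ = 6.
Subsquare: lon ⌊0.7656/0.0833333⌋ = 9 → j; lat ⌊0.9687/0.0416667⌋ = 23 → x.

CK76jx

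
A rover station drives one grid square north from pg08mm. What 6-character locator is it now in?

PG08mn

Latitude subsquare m = 12; +1 → 13 = n.
The longitude characters are unchanged.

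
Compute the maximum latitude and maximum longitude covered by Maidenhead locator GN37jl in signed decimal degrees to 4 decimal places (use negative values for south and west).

47.5000, -53.1667

Field G=6, N=13: +6·20° lon, +13·10° lat → SW at lon -60°, lat 40°.
Square 3, 7: +3·2° lon, +7·1° lat → SW at lon -54°, lat 47°.
Subsquare j=9, l=11: +9·0.0833333° lon, +11·0.0416667° lat → SW at lon -53.25°, lat 47.4583°.
Cell spans 0.0833333° lon × 0.0416667° lat. NE corner is SW corner plus one full cell.
latitude 47.5000, longitude -53.1667.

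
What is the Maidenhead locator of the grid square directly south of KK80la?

Latitude subsquare a = 0; −1 → -1, wraps to 23 = x, carry into square.
Latitude square 0; −1 → -1, wraps to 9, carry into field.
Latitude field K = 10; −1 → 9 = J.
The longitude characters are unchanged.

KJ89lx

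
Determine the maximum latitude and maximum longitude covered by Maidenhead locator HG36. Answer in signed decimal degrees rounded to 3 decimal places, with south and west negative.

-23.000, -32.000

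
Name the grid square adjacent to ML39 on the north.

Latitude square 9; +1 → 10, wraps to 0, carry into field.
Latitude field L = 11; +1 → 12 = M.
The longitude characters are unchanged.

MM30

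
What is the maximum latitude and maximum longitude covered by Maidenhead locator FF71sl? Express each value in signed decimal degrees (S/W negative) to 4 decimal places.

Field F=5, F=5: +5·20° lon, +5·10° lat → SW at lon -80°, lat -40°.
Square 7, 1: +7·2° lon, +1·1° lat → SW at lon -66°, lat -39°.
Subsquare s=18, l=11: +18·0.0833333° lon, +11·0.0416667° lat → SW at lon -64.5°, lat -38.5417°.
Cell spans 0.0833333° lon × 0.0416667° lat. NE corner is SW corner plus one full cell.
latitude -38.5000, longitude -64.4167.

-38.5000, -64.4167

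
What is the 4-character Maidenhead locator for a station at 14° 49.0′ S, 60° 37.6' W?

FH95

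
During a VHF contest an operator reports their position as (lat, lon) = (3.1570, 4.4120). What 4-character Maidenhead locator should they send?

Shift to the Maidenhead origin (180°W, 90°S): lon 184.41, lat 93.16.
Field (20°×10°, letters A–R): lon ⌊184.41/20⌋ = 9 → J; lat ⌊93.16/10⌋ = 9 → J.
Square (2°×1°, digits 0–9): lon ⌊4.41/2⌋ = 2; lat ⌊3.16/1⌋ = 3.

JJ23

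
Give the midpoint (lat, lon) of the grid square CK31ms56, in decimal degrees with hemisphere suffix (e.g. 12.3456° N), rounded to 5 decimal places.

11.77708° N, 132.95417° W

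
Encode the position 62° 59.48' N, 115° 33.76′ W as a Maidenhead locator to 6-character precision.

DP22fx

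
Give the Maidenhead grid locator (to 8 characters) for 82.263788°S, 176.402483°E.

RA87er86

Offset from 180°W / 90°S: lon 356.40248°, lat 7.73621°.
Field: 356.40248/20 → 17 → R, 7.73621/10 → 0 → A; chars RA.
Square: 16.40248/2 → 8, 7.73621/1 → 7; chars 87.
Subsquare: 0.40248/0.0833333 → 4 → e, 0.73621/0.0416667 → 17 → r; chars er.
Extended square: 0.06915/0.00833333 → 8, 0.02788/0.00416667 → 6; chars 86.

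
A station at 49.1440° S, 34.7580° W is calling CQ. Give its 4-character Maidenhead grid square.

Offset from 180°W / 90°S: lon 145.24°, lat 40.86°.
Field (20°×10°, letters A–R): 145.24/20 → 7 → H, 40.86/10 → 4 → E; chars HE.
Square (2°×1°, digits 0–9): 5.24/2 → 2, 0.86/1 → 0; chars 20.

HE20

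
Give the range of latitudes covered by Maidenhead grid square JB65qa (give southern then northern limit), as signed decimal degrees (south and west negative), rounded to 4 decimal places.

-75.0000, -74.9583

Field J=9, B=1: +9·20° lon, +1·10° lat → SW at lon 0°, lat -80°.
Square 6, 5: +6·2° lon, +5·1° lat → SW at lon 12°, lat -75°.
Subsquare q=16, a=0: +16·0.0833333° lon, +0·0.0416667° lat → SW at lon 13.3333°, lat -75°.
Cell spans 0.0833333° lon × 0.0416667° lat.
south -75.0000, north -74.9583.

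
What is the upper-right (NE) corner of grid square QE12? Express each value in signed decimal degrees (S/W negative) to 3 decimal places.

Field Q=16, E=4: +16·20° lon, +4·10° lat → SW at lon 140°, lat -50°.
Square 1, 2: +1·2° lon, +2·1° lat → SW at lon 142°, lat -48°.
Cell spans 2° lon × 1° lat. NE corner is SW corner plus one full cell.
latitude -47.000, longitude 144.000.

-47.000, 144.000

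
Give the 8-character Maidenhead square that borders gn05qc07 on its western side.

GN05pc97

Longitude extended square 0; −1 → -1, wraps to 9, carry into subsquare.
Longitude subsquare q = 16; −1 → 15 = p.
The latitude characters are unchanged.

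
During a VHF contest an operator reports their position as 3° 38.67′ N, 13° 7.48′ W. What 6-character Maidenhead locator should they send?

Offset from 180°W / 90°S: lon 166.8753°, lat 93.6445°.
Field (20°×10°, letters A–R): lon ⌊166.8753/20⌋ = 8 → I; lat ⌊93.6445/10⌋ = 9 → J.
Square (2°×1°, digits 0–9): lon ⌊6.8753/2⌋ = 3; lat ⌊3.6445/1⌋ = 3.
Subsquare (5′×2.5′, letters a–x): lon ⌊0.8753/0.0833333⌋ = 10 → k; lat ⌊0.6445/0.0416667⌋ = 15 → p.

IJ33kp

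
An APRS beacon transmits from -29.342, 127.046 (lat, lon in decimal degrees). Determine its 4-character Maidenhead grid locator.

PG30

Shift to the Maidenhead origin (180°W, 90°S): lon 307.05, lat 60.66.
Field: lon ⌊307.05/20⌋ = 15 → P; lat ⌊60.66/10⌋ = 6 → G.
Square: lon ⌊7.05/2⌋ = 3; lat ⌊0.66/1⌋ = 0.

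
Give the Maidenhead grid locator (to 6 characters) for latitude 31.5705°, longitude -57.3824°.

Add 180° to longitude and 90° to latitude: 122.6176, 121.5705.
Field: 122.6176/20 → 6 → G, 121.5705/10 → 12 → M; chars GM.
Square: 2.6176/2 → 1, 1.5705/1 → 1; chars 11.
Subsquare: 0.6176/0.0833333 → 7 → h, 0.5705/0.0416667 → 13 → n; chars hn.

GM11hn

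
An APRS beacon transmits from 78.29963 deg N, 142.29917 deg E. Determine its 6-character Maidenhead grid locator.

QQ18dh

Add 180° to longitude and 90° to latitude: 322.2992, 168.2996.
Field: 322.2992/20 → 16 → Q, 168.2996/10 → 16 → Q; chars QQ.
Square: 2.2992/2 → 1, 8.2996/1 → 8; chars 18.
Subsquare: 0.2992/0.0833333 → 3 → d, 0.2996/0.0416667 → 7 → h; chars dh.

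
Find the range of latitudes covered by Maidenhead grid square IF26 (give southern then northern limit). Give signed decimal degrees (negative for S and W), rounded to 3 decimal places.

-34.000, -33.000

Field I=8, F=5: +8·20° lon, +5·10° lat → SW at lon -20°, lat -40°.
Square 2, 6: +2·2° lon, +6·1° lat → SW at lon -16°, lat -34°.
Cell spans 2° lon × 1° lat.
south -34.000, north -33.000.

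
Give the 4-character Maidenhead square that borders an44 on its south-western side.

AN33

Longitude square 4; −1 → 3.
Latitude square 4; −1 → 3.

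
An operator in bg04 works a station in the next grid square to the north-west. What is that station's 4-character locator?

AG95

Longitude square 0; −1 → -1, wraps to 9, carry into field.
Longitude field B = 1; −1 → 0 = A.
Latitude square 4; +1 → 5.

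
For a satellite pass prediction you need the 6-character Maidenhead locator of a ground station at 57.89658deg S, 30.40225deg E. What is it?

KD52ec

Shift to the Maidenhead origin (180°W, 90°S): lon 210.4023, lat 32.1034.
Field (20°×10°, letters A–R): lon ⌊210.4023/20⌋ = 10 → K; lat ⌊32.1034/10⌋ = 3 → D.
Square (2°×1°, digits 0–9): lon ⌊10.4023/2⌋ = 5; lat ⌊2.1034/1⌋ = 2.
Subsquare (5′×2.5′, letters a–x): lon ⌊0.4023/0.0833333⌋ = 4 → e; lat ⌊0.1034/0.0416667⌋ = 2 → c.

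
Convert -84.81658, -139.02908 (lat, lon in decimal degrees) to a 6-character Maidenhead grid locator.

CA05le

Offset from 180°W / 90°S: lon 40.9709°, lat 5.1834°.
Field: 40.9709/20 → 2 → C, 5.1834/10 → 0 → A; chars CA.
Square: 0.9709/2 → 0, 5.1834/1 → 5; chars 05.
Subsquare: 0.9709/0.0833333 → 11 → l, 0.1834/0.0416667 → 4 → e; chars le.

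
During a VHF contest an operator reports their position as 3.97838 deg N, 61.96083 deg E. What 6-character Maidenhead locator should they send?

Add 180° to longitude and 90° to latitude: 241.9608, 93.9784.
Field: 241.9608/20 → 12 → M, 93.9784/10 → 9 → J; chars MJ.
Square: 1.9608/2 → 0, 3.9784/1 → 3; chars 03.
Subsquare: 1.9608/0.0833333 → 23 → x, 0.9784/0.0416667 → 23 → x; chars xx.

MJ03xx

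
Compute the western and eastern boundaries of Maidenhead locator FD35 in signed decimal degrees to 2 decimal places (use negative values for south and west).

Field F=5, D=3: +5·20° lon, +3·10° lat → SW at lon -80°, lat -60°.
Square 3, 5: +3·2° lon, +5·1° lat → SW at lon -74°, lat -55°.
Cell spans 2° lon × 1° lat.
west -74.00, east -72.00.

-74.00, -72.00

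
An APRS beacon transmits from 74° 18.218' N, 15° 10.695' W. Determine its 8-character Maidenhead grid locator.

IQ24jh82

Add 180° to longitude and 90° to latitude: 164.82175, 164.30363.
Field: 164.82175/20 → 8 → I, 164.30363/10 → 16 → Q; chars IQ.
Square: 4.82175/2 → 2, 4.30363/1 → 4; chars 24.
Subsquare: 0.82175/0.0833333 → 9 → j, 0.30363/0.0416667 → 7 → h; chars jh.
Extended square: 0.07175/0.00833333 → 8, 0.01197/0.00416667 → 2; chars 82.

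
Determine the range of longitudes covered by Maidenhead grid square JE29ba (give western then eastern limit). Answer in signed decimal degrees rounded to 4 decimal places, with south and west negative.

Field J=9, E=4: +9·20° lon, +4·10° lat → SW at lon 0°, lat -50°.
Square 2, 9: +2·2° lon, +9·1° lat → SW at lon 4°, lat -41°.
Subsquare b=1, a=0: +1·0.0833333° lon, +0·0.0416667° lat → SW at lon 4.08333°, lat -41°.
Cell spans 0.0833333° lon × 0.0416667° lat.
west 4.0833, east 4.1667.

4.0833, 4.1667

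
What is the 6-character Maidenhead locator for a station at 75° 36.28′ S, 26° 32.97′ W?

Add 180° to longitude and 90° to latitude: 153.4505, 14.3953.
Field: 153.4505/20 → 7 → H, 14.3953/10 → 1 → B; chars HB.
Square: 13.4505/2 → 6, 4.3953/1 → 4; chars 64.
Subsquare: 1.4505/0.0833333 → 17 → r, 0.3953/0.0416667 → 9 → j; chars rj.

HB64rj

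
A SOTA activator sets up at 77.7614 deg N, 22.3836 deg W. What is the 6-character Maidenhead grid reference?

Add 180° to longitude and 90° to latitude: 157.6164, 167.7614.
Field: 157.6164/20 → 7 → H, 167.7614/10 → 16 → Q; chars HQ.
Square: 17.6164/2 → 8, 7.7614/1 → 7; chars 87.
Subsquare: 1.6164/0.0833333 → 19 → t, 0.7614/0.0416667 → 18 → s; chars ts.

HQ87ts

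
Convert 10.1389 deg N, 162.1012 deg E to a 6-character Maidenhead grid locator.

RK10bd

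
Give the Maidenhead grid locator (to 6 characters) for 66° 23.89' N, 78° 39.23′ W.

FP06qj

Add 180° to longitude and 90° to latitude: 101.3462, 156.3982.
Field: 101.3462/20 → 5 → F, 156.3982/10 → 15 → P; chars FP.
Square: 1.3462/2 → 0, 6.3982/1 → 6; chars 06.
Subsquare: 1.3462/0.0833333 → 16 → q, 0.3982/0.0416667 → 9 → j; chars qj.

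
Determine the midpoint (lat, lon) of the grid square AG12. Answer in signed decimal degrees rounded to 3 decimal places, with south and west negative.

-27.500, -177.000

Field A=0, G=6: +0·20° lon, +6·10° lat → SW at lon -180°, lat -30°.
Square 1, 2: +1·2° lon, +2·1° lat → SW at lon -178°, lat -28°.
Cell spans 2° lon × 1° lat. Centre is SW corner plus half of each.
latitude -27.500, longitude -177.000.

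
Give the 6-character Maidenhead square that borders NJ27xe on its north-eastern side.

NJ37af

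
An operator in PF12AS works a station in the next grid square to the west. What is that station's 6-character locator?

PF02xs

Longitude subsquare a = 0; −1 → -1, wraps to 23 = x, carry into square.
Longitude square 1; −1 → 0.
The latitude characters are unchanged.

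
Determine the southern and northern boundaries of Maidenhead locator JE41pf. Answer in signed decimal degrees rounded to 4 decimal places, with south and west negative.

Field J=9, E=4: +9·20° lon, +4·10° lat → SW at lon 0°, lat -50°.
Square 4, 1: +4·2° lon, +1·1° lat → SW at lon 8°, lat -49°.
Subsquare p=15, f=5: +15·0.0833333° lon, +5·0.0416667° lat → SW at lon 9.25°, lat -48.7917°.
Cell spans 0.0833333° lon × 0.0416667° lat.
south -48.7917, north -48.7500.

-48.7917, -48.7500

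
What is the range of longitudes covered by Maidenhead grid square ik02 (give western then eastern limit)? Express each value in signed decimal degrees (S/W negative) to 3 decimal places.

Field I=8, K=10: +8·20° lon, +10·10° lat → SW at lon -20°, lat 10°.
Square 0, 2: +0·2° lon, +2·1° lat → SW at lon -20°, lat 12°.
Cell spans 2° lon × 1° lat.
west -20.000, east -18.000.

-20.000, -18.000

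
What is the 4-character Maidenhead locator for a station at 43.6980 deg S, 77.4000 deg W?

FE16

Add 180° to longitude and 90° to latitude: 102.60, 46.30.
Field (20°×10°, letters A–R): 102.60/20 → 5 → F, 46.30/10 → 4 → E; chars FE.
Square (2°×1°, digits 0–9): 2.60/2 → 1, 6.30/1 → 6; chars 16.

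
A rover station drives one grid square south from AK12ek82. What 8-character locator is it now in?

Latitude extended square 2; −1 → 1.
The longitude characters are unchanged.

AK12ek81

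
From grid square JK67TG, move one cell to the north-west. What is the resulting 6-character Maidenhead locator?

JK67sh

Longitude subsquare t = 19; −1 → 18 = s.
Latitude subsquare g = 6; +1 → 7 = h.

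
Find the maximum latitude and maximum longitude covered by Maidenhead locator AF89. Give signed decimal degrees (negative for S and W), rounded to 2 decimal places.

Field A=0, F=5: +0·20° lon, +5·10° lat → SW at lon -180°, lat -40°.
Square 8, 9: +8·2° lon, +9·1° lat → SW at lon -164°, lat -31°.
Cell spans 2° lon × 1° lat. NE corner is SW corner plus one full cell.
latitude -30.00, longitude -162.00.

-30.00, -162.00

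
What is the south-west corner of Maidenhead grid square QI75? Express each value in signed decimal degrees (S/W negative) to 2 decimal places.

Field Q=16, I=8: +16·20° lon, +8·10° lat → SW at lon 140°, lat -10°.
Square 7, 5: +7·2° lon, +5·1° lat → SW at lon 154°, lat -5°.
latitude -5.00, longitude 154.00.

-5.00, 154.00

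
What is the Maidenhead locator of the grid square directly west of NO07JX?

NO07ix

Longitude subsquare j = 9; −1 → 8 = i.
The latitude characters are unchanged.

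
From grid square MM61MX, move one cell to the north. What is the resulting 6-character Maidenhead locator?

Latitude subsquare x = 23; +1 → 24, wraps to 0 = a, carry into square.
Latitude square 1; +1 → 2.
The longitude characters are unchanged.

MM62ma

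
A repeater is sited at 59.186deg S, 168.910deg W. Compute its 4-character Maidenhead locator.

Offset from 180°W / 90°S: lon 11.09°, lat 30.81°.
Field (20°×10°, letters A–R): 11.09/20 → 0 → A, 30.81/10 → 3 → D; chars AD.
Square (2°×1°, digits 0–9): 11.09/2 → 5, 0.81/1 → 0; chars 50.

AD50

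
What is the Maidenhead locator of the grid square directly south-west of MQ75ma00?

Longitude extended square 0; −1 → -1, wraps to 9, carry into subsquare.
Longitude subsquare m = 12; −1 → 11 = l.
Latitude extended square 0; −1 → -1, wraps to 9, carry into subsquare.
Latitude subsquare a = 0; −1 → -1, wraps to 23 = x, carry into square.
Latitude square 5; −1 → 4.

MQ74lx99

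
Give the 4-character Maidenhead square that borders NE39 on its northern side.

NF30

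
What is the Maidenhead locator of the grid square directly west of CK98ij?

CK98hj

Longitude subsquare i = 8; −1 → 7 = h.
The latitude characters are unchanged.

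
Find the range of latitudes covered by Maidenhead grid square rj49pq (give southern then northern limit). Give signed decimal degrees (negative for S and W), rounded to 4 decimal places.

9.6667, 9.7083

Field R=17, J=9: +17·20° lon, +9·10° lat → SW at lon 160°, lat 0°.
Square 4, 9: +4·2° lon, +9·1° lat → SW at lon 168°, lat 9°.
Subsquare p=15, q=16: +15·0.0833333° lon, +16·0.0416667° lat → SW at lon 169.25°, lat 9.66667°.
Cell spans 0.0833333° lon × 0.0416667° lat.
south 9.6667, north 9.7083.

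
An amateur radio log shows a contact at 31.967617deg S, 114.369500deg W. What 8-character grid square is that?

Shift to the Maidenhead origin (180°W, 90°S): lon 65.63050, lat 58.03238.
Field (20°×10°, letters A–R): lon ⌊65.63050/20⌋ = 3 → D; lat ⌊58.03238/10⌋ = 5 → F.
Square (2°×1°, digits 0–9): lon ⌊5.63050/2⌋ = 2; lat ⌊8.03238/1⌋ = 8.
Subsquare (5′×2.5′, letters a–x): lon ⌊1.63050/0.0833333⌋ = 19 → t; lat ⌊0.03238/0.0416667⌋ = 0 → a.
Extended square (30″×15″, digits 0–9): lon ⌊0.04717/0.00833333⌋ = 5; lat ⌊0.03238/0.00416667⌋ = 7.

DF28ta57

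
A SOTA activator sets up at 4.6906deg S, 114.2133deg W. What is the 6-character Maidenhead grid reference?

DI25vh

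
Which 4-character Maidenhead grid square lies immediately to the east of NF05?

NF15

Longitude square 0; +1 → 1.
The latitude characters are unchanged.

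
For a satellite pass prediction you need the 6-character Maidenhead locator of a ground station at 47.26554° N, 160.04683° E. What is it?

Add 180° to longitude and 90° to latitude: 340.0468, 137.2655.
Field (20°×10°, letters A–R): lon ⌊340.0468/20⌋ = 17 → R; lat ⌊137.2655/10⌋ = 13 → N.
Square (2°×1°, digits 0–9): lon ⌊0.0468/2⌋ = 0; lat ⌊7.2655/1⌋ = 7.
Subsquare (5′×2.5′, letters a–x): lon ⌊0.0468/0.0833333⌋ = 0 → a; lat ⌊0.2655/0.0416667⌋ = 6 → g.

RN07ag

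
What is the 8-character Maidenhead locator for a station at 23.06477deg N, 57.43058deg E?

LL83rb15

Add 180° to longitude and 90° to latitude: 237.43058, 113.06477.
Field: 237.43058/20 → 11 → L, 113.06477/10 → 11 → L; chars LL.
Square: 17.43058/2 → 8, 3.06477/1 → 3; chars 83.
Subsquare: 1.43058/0.0833333 → 17 → r, 0.06477/0.0416667 → 1 → b; chars rb.
Extended square: 0.01391/0.00833333 → 1, 0.02310/0.00416667 → 5; chars 15.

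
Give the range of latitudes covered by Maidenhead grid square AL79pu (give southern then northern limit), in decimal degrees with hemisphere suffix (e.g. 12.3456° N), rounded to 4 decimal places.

29.8333° N, 29.8750° N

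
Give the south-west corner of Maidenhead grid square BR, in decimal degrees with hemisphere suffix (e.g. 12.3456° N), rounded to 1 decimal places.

80.0° N, 160.0° W

Field B=1, R=17: +1·20° lon, +17·10° lat → SW at lon -160°, lat 80°.
latitude 80.0° N, longitude 160.0° W.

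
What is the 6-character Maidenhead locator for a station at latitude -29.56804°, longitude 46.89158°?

Offset from 180°W / 90°S: lon 226.8916°, lat 60.4320°.
Field (20°×10°, letters A–R): 226.8916/20 → 11 → L, 60.4320/10 → 6 → G; chars LG.
Square (2°×1°, digits 0–9): 6.8916/2 → 3, 0.4320/1 → 0; chars 30.
Subsquare (5′×2.5′, letters a–x): 0.8916/0.0833333 → 10 → k, 0.4320/0.0416667 → 10 → k; chars kk.

LG30kk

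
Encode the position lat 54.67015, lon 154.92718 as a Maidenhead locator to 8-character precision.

QO74lq10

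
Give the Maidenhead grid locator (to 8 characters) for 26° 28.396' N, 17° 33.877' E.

JL86sl73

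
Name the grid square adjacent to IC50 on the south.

IB59

Latitude square 0; −1 → -1, wraps to 9, carry into field.
Latitude field C = 2; −1 → 1 = B.
The longitude characters are unchanged.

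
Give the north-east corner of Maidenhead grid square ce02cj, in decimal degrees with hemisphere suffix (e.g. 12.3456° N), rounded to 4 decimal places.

47.5833° S, 139.7500° W

Field C=2, E=4: +2·20° lon, +4·10° lat → SW at lon -140°, lat -50°.
Square 0, 2: +0·2° lon, +2·1° lat → SW at lon -140°, lat -48°.
Subsquare c=2, j=9: +2·0.0833333° lon, +9·0.0416667° lat → SW at lon -139.833°, lat -47.625°.
Cell spans 0.0833333° lon × 0.0416667° lat. NE corner is SW corner plus one full cell.
latitude 47.5833° S, longitude 139.7500° W.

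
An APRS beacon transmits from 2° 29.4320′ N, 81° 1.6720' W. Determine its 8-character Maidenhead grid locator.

EJ92ll67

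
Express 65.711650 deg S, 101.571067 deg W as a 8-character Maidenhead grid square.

Add 180° to longitude and 90° to latitude: 78.42893, 24.28835.
Field (20°×10°, letters A–R): 78.42893/20 → 3 → D, 24.28835/10 → 2 → C; chars DC.
Square (2°×1°, digits 0–9): 18.42893/2 → 9, 4.28835/1 → 4; chars 94.
Subsquare (5′×2.5′, letters a–x): 0.42893/0.0833333 → 5 → f, 0.28835/0.0416667 → 6 → g; chars fg.
Extended square (30″×15″, digits 0–9): 0.01227/0.00833333 → 1, 0.03835/0.00416667 → 9; chars 19.

DC94fg19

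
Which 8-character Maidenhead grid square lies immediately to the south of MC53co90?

MC53cn99

Latitude extended square 0; −1 → -1, wraps to 9, carry into subsquare.
Latitude subsquare o = 14; −1 → 13 = n.
The longitude characters are unchanged.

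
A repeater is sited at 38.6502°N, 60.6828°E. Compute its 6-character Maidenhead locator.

MM08ip

Offset from 180°W / 90°S: lon 240.6828°, lat 128.6502°.
Field: lon ⌊240.6828/20⌋ = 12 → M; lat ⌊128.6502/10⌋ = 12 → M.
Square: lon ⌊0.6828/2⌋ = 0; lat ⌊8.6502/1⌋ = 8.
Subsquare: lon ⌊0.6828/0.0833333⌋ = 8 → i; lat ⌊0.6502/0.0416667⌋ = 15 → p.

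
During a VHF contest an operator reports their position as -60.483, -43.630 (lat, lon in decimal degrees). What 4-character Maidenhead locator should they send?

GC89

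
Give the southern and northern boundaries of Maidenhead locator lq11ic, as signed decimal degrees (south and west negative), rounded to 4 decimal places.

71.0833, 71.1250

Field L=11, Q=16: +11·20° lon, +16·10° lat → SW at lon 40°, lat 70°.
Square 1, 1: +1·2° lon, +1·1° lat → SW at lon 42°, lat 71°.
Subsquare i=8, c=2: +8·0.0833333° lon, +2·0.0416667° lat → SW at lon 42.6667°, lat 71.0833°.
Cell spans 0.0833333° lon × 0.0416667° lat.
south 71.0833, north 71.1250.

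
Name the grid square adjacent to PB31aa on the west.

PB21xa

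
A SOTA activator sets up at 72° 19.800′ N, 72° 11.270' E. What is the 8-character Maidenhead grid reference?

MQ62ch29

Shift to the Maidenhead origin (180°W, 90°S): lon 252.18783, lat 162.33000.
Field: 252.18783/20 → 12 → M, 162.33000/10 → 16 → Q; chars MQ.
Square: 12.18783/2 → 6, 2.33000/1 → 2; chars 62.
Subsquare: 0.18783/0.0833333 → 2 → c, 0.33000/0.0416667 → 7 → h; chars ch.
Extended square: 0.02117/0.00833333 → 2, 0.03833/0.00416667 → 9; chars 29.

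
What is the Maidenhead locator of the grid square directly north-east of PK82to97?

Longitude extended square 9; +1 → 10, wraps to 0, carry into subsquare.
Longitude subsquare t = 19; +1 → 20 = u.
Latitude extended square 7; +1 → 8.

PK82uo08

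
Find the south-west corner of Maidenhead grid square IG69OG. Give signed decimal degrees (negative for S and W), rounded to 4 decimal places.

-20.7500, -6.8333

Field I=8, G=6: +8·20° lon, +6·10° lat → SW at lon -20°, lat -30°.
Square 6, 9: +6·2° lon, +9·1° lat → SW at lon -8°, lat -21°.
Subsquare o=14, g=6: +14·0.0833333° lon, +6·0.0416667° lat → SW at lon -6.83333°, lat -20.75°.
latitude -20.7500, longitude -6.8333.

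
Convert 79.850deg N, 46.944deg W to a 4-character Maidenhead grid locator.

Add 180° to longitude and 90° to latitude: 133.06, 169.85.
Field: 133.06/20 → 6 → G, 169.85/10 → 16 → Q; chars GQ.
Square: 13.06/2 → 6, 9.85/1 → 9; chars 69.

GQ69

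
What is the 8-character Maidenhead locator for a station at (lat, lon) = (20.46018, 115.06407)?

OL70ml70

Shift to the Maidenhead origin (180°W, 90°S): lon 295.06407, lat 110.46018.
Field (20°×10°, letters A–R): 295.06407/20 → 14 → O, 110.46018/10 → 11 → L; chars OL.
Square (2°×1°, digits 0–9): 15.06407/2 → 7, 0.46018/1 → 0; chars 70.
Subsquare (5′×2.5′, letters a–x): 1.06407/0.0833333 → 12 → m, 0.46018/0.0416667 → 11 → l; chars ml.
Extended square (30″×15″, digits 0–9): 0.06407/0.00833333 → 7, 0.00185/0.00416667 → 0; chars 70.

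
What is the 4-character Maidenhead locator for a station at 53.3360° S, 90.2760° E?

ND56

Add 180° to longitude and 90° to latitude: 270.28, 36.66.
Field: lon ⌊270.28/20⌋ = 13 → N; lat ⌊36.66/10⌋ = 3 → D.
Square: lon ⌊10.28/2⌋ = 5; lat ⌊6.66/1⌋ = 6.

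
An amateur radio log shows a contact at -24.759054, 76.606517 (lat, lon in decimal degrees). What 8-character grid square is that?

MG85hf27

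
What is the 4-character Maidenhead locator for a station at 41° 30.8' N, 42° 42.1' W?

GN81

Shift to the Maidenhead origin (180°W, 90°S): lon 137.30, lat 131.51.
Field: lon ⌊137.30/20⌋ = 6 → G; lat ⌊131.51/10⌋ = 13 → N.
Square: lon ⌊17.30/2⌋ = 8; lat ⌊1.51/1⌋ = 1.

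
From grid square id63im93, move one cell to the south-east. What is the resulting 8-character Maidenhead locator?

ID63jm02

Longitude extended square 9; +1 → 10, wraps to 0, carry into subsquare.
Longitude subsquare i = 8; +1 → 9 = j.
Latitude extended square 3; −1 → 2.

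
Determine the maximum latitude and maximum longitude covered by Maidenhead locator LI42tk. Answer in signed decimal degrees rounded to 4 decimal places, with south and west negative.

-7.5417, 49.6667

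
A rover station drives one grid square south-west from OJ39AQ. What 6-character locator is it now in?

OJ29xp

Longitude subsquare a = 0; −1 → -1, wraps to 23 = x, carry into square.
Longitude square 3; −1 → 2.
Latitude subsquare q = 16; −1 → 15 = p.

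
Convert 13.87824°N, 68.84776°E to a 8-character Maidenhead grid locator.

Offset from 180°W / 90°S: lon 248.84776°, lat 103.87824°.
Field (20°×10°, letters A–R): lon ⌊248.84776/20⌋ = 12 → M; lat ⌊103.87824/10⌋ = 10 → K.
Square (2°×1°, digits 0–9): lon ⌊8.84776/2⌋ = 4; lat ⌊3.87824/1⌋ = 3.
Subsquare (5′×2.5′, letters a–x): lon ⌊0.84776/0.0833333⌋ = 10 → k; lat ⌊0.87824/0.0416667⌋ = 21 → v.
Extended square (30″×15″, digits 0–9): lon ⌊0.01443/0.00833333⌋ = 1; lat ⌊0.00324/0.00416667⌋ = 0.

MK43kv10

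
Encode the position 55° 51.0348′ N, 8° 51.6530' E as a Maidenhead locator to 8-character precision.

JO45ku34

Add 180° to longitude and 90° to latitude: 188.86088, 145.85058.
Field: lon ⌊188.86088/20⌋ = 9 → J; lat ⌊145.85058/10⌋ = 14 → O.
Square: lon ⌊8.86088/2⌋ = 4; lat ⌊5.85058/1⌋ = 5.
Subsquare: lon ⌊0.86088/0.0833333⌋ = 10 → k; lat ⌊0.85058/0.0416667⌋ = 20 → u.
Extended square: lon ⌊0.02755/0.00833333⌋ = 3; lat ⌊0.01725/0.00416667⌋ = 4.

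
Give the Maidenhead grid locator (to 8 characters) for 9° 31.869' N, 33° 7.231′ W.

HJ39km57

Offset from 180°W / 90°S: lon 146.87948°, lat 99.53115°.
Field (20°×10°, letters A–R): lon ⌊146.87948/20⌋ = 7 → H; lat ⌊99.53115/10⌋ = 9 → J.
Square (2°×1°, digits 0–9): lon ⌊6.87948/2⌋ = 3; lat ⌊9.53115/1⌋ = 9.
Subsquare (5′×2.5′, letters a–x): lon ⌊0.87948/0.0833333⌋ = 10 → k; lat ⌊0.53115/0.0416667⌋ = 12 → m.
Extended square (30″×15″, digits 0–9): lon ⌊0.04615/0.00833333⌋ = 5; lat ⌊0.03115/0.00416667⌋ = 7.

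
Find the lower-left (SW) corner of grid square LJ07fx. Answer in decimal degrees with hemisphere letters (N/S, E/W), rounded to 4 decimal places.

7.9583° N, 40.4167° E

Field L=11, J=9: +11·20° lon, +9·10° lat → SW at lon 40°, lat 0°.
Square 0, 7: +0·2° lon, +7·1° lat → SW at lon 40°, lat 7°.
Subsquare f=5, x=23: +5·0.0833333° lon, +23·0.0416667° lat → SW at lon 40.4167°, lat 7.95833°.
latitude 7.9583° N, longitude 40.4167° E.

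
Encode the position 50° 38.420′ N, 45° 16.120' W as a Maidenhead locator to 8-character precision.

GO70ip73

Add 180° to longitude and 90° to latitude: 134.73133, 140.64033.
Field (20°×10°, letters A–R): lon ⌊134.73133/20⌋ = 6 → G; lat ⌊140.64033/10⌋ = 14 → O.
Square (2°×1°, digits 0–9): lon ⌊14.73133/2⌋ = 7; lat ⌊0.64033/1⌋ = 0.
Subsquare (5′×2.5′, letters a–x): lon ⌊0.73133/0.0833333⌋ = 8 → i; lat ⌊0.64033/0.0416667⌋ = 15 → p.
Extended square (30″×15″, digits 0–9): lon ⌊0.06467/0.00833333⌋ = 7; lat ⌊0.01533/0.00416667⌋ = 3.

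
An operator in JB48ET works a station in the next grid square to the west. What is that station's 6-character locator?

JB48dt

Longitude subsquare e = 4; −1 → 3 = d.
The latitude characters are unchanged.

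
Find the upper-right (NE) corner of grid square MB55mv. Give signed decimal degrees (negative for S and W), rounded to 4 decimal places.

-74.0833, 71.0833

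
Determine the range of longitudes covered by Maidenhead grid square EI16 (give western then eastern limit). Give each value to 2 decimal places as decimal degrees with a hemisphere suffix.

98.00° W, 96.00° W

Field E=4, I=8: +4·20° lon, +8·10° lat → SW at lon -100°, lat -10°.
Square 1, 6: +1·2° lon, +6·1° lat → SW at lon -98°, lat -4°.
Cell spans 2° lon × 1° lat.
west 98.00° W, east 96.00° W.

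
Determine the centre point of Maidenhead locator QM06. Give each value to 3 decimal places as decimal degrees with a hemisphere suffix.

36.500° N, 141.000° E

Field Q=16, M=12: +16·20° lon, +12·10° lat → SW at lon 140°, lat 30°.
Square 0, 6: +0·2° lon, +6·1° lat → SW at lon 140°, lat 36°.
Cell spans 2° lon × 1° lat. Centre is SW corner plus half of each.
latitude 36.500° N, longitude 141.000° E.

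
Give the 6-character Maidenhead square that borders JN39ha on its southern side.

JN38hx

Latitude subsquare a = 0; −1 → -1, wraps to 23 = x, carry into square.
Latitude square 9; −1 → 8.
The longitude characters are unchanged.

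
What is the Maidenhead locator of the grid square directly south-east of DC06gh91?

DC06hh00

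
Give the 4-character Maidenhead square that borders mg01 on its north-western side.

LG92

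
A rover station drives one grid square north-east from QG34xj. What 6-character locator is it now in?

Longitude subsquare x = 23; +1 → 24, wraps to 0 = a, carry into square.
Longitude square 3; +1 → 4.
Latitude subsquare j = 9; +1 → 10 = k.

QG44ak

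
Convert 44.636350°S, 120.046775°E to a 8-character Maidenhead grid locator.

PE05ai57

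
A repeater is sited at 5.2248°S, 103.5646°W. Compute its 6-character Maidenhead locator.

Offset from 180°W / 90°S: lon 76.4354°, lat 84.7752°.
Field: 76.4354/20 → 3 → D, 84.7752/10 → 8 → I; chars DI.
Square: 16.4354/2 → 8, 4.7752/1 → 4; chars 84.
Subsquare: 0.4354/0.0833333 → 5 → f, 0.7752/0.0416667 → 18 → s; chars fs.

DI84fs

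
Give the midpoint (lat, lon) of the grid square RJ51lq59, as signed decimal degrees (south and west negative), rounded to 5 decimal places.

1.70625, 170.96250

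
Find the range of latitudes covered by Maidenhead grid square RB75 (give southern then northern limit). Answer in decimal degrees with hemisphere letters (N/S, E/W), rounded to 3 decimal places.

Field R=17, B=1: +17·20° lon, +1·10° lat → SW at lon 160°, lat -80°.
Square 7, 5: +7·2° lon, +5·1° lat → SW at lon 174°, lat -75°.
Cell spans 2° lon × 1° lat.
south 75.000° S, north 74.000° S.

75.000° S, 74.000° S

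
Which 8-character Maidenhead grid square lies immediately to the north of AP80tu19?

AP80tv10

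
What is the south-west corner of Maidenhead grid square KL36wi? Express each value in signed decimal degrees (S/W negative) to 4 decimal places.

26.3333, 27.8333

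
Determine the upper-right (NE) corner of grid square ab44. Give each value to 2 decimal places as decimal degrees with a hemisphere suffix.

75.00° S, 170.00° W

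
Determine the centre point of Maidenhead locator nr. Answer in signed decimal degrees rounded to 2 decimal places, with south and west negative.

Field N=13, R=17: +13·20° lon, +17·10° lat → SW at lon 80°, lat 80°.
Cell spans 20° lon × 10° lat. Centre is SW corner plus half of each.
latitude 85.00, longitude 90.00.

85.00, 90.00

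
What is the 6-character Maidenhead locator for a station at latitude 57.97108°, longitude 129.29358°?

PO47px

Offset from 180°W / 90°S: lon 309.2936°, lat 147.9711°.
Field (20°×10°, letters A–R): 309.2936/20 → 15 → P, 147.9711/10 → 14 → O; chars PO.
Square (2°×1°, digits 0–9): 9.2936/2 → 4, 7.9711/1 → 7; chars 47.
Subsquare (5′×2.5′, letters a–x): 1.2936/0.0833333 → 15 → p, 0.9711/0.0416667 → 23 → x; chars px.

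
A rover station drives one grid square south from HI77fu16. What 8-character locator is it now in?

Latitude extended square 6; −1 → 5.
The longitude characters are unchanged.

HI77fu15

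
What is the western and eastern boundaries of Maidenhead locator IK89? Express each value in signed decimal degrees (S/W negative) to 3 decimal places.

-4.000, -2.000

Field I=8, K=10: +8·20° lon, +10·10° lat → SW at lon -20°, lat 10°.
Square 8, 9: +8·2° lon, +9·1° lat → SW at lon -4°, lat 19°.
Cell spans 2° lon × 1° lat.
west -4.000, east -2.000.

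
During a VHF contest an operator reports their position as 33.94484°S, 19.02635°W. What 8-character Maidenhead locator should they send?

Shift to the Maidenhead origin (180°W, 90°S): lon 160.97365, lat 56.05516.
Field: lon ⌊160.97365/20⌋ = 8 → I; lat ⌊56.05516/10⌋ = 5 → F.
Square: lon ⌊0.97365/2⌋ = 0; lat ⌊6.05516/1⌋ = 6.
Subsquare: lon ⌊0.97365/0.0833333⌋ = 11 → l; lat ⌊0.05516/0.0416667⌋ = 1 → b.
Extended square: lon ⌊0.05698/0.00833333⌋ = 6; lat ⌊0.01349/0.00416667⌋ = 3.

IF06lb63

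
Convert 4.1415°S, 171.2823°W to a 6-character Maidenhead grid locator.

Offset from 180°W / 90°S: lon 8.7177°, lat 85.8585°.
Field (20°×10°, letters A–R): 8.7177/20 → 0 → A, 85.8585/10 → 8 → I; chars AI.
Square (2°×1°, digits 0–9): 8.7177/2 → 4, 5.8585/1 → 5; chars 45.
Subsquare (5′×2.5′, letters a–x): 0.7177/0.0833333 → 8 → i, 0.8585/0.0416667 → 20 → u; chars iu.

AI45iu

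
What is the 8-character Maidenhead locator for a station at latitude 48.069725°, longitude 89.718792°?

Add 180° to longitude and 90° to latitude: 269.71879, 138.06973.
Field: 269.71879/20 → 13 → N, 138.06973/10 → 13 → N; chars NN.
Square: 9.71879/2 → 4, 8.06973/1 → 8; chars 48.
Subsquare: 1.71879/0.0833333 → 20 → u, 0.06973/0.0416667 → 1 → b; chars ub.
Extended square: 0.05213/0.00833333 → 6, 0.02806/0.00416667 → 6; chars 66.

NN48ub66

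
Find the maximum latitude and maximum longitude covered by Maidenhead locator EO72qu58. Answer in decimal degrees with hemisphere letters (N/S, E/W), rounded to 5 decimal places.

52.87083° N, 84.61667° W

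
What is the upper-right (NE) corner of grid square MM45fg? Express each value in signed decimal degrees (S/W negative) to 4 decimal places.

35.2917, 68.5000

Field M=12, M=12: +12·20° lon, +12·10° lat → SW at lon 60°, lat 30°.
Square 4, 5: +4·2° lon, +5·1° lat → SW at lon 68°, lat 35°.
Subsquare f=5, g=6: +5·0.0833333° lon, +6·0.0416667° lat → SW at lon 68.4167°, lat 35.25°.
Cell spans 0.0833333° lon × 0.0416667° lat. NE corner is SW corner plus one full cell.
latitude 35.2917, longitude 68.5000.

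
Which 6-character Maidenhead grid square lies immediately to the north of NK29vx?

NL20va

Latitude subsquare x = 23; +1 → 24, wraps to 0 = a, carry into square.
Latitude square 9; +1 → 10, wraps to 0, carry into field.
Latitude field K = 10; +1 → 11 = L.
The longitude characters are unchanged.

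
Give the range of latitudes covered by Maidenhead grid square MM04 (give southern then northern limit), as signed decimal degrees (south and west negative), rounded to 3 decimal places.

Field M=12, M=12: +12·20° lon, +12·10° lat → SW at lon 60°, lat 30°.
Square 0, 4: +0·2° lon, +4·1° lat → SW at lon 60°, lat 34°.
Cell spans 2° lon × 1° lat.
south 34.000, north 35.000.

34.000, 35.000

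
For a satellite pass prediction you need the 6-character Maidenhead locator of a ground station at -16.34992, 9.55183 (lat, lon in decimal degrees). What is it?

Shift to the Maidenhead origin (180°W, 90°S): lon 189.5518, lat 73.6501.
Field: 189.5518/20 → 9 → J, 73.6501/10 → 7 → H; chars JH.
Square: 9.5518/2 → 4, 3.6501/1 → 3; chars 43.
Subsquare: 1.5518/0.0833333 → 18 → s, 0.6501/0.0416667 → 15 → p; chars sp.

JH43sp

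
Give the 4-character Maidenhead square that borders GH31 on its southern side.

GH30

Latitude square 1; −1 → 0.
The longitude characters are unchanged.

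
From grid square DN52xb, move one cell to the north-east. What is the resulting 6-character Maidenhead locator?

DN62ac

Longitude subsquare x = 23; +1 → 24, wraps to 0 = a, carry into square.
Longitude square 5; +1 → 6.
Latitude subsquare b = 1; +1 → 2 = c.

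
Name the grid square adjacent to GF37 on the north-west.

GF28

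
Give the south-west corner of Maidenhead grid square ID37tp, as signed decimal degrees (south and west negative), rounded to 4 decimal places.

-52.3750, -12.4167

Field I=8, D=3: +8·20° lon, +3·10° lat → SW at lon -20°, lat -60°.
Square 3, 7: +3·2° lon, +7·1° lat → SW at lon -14°, lat -53°.
Subsquare t=19, p=15: +19·0.0833333° lon, +15·0.0416667° lat → SW at lon -12.4167°, lat -52.375°.
latitude -52.3750, longitude -12.4167.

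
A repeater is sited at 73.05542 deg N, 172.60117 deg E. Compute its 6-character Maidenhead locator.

RQ63hb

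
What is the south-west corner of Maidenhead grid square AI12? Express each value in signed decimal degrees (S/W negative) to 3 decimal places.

-8.000, -178.000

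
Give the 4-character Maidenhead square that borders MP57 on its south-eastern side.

MP66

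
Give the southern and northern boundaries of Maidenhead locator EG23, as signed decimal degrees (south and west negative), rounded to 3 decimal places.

-27.000, -26.000

Field E=4, G=6: +4·20° lon, +6·10° lat → SW at lon -100°, lat -30°.
Square 2, 3: +2·2° lon, +3·1° lat → SW at lon -96°, lat -27°.
Cell spans 2° lon × 1° lat.
south -27.000, north -26.000.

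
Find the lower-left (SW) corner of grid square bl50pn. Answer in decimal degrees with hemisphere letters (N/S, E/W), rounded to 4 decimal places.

Field B=1, L=11: +1·20° lon, +11·10° lat → SW at lon -160°, lat 20°.
Square 5, 0: +5·2° lon, +0·1° lat → SW at lon -150°, lat 20°.
Subsquare p=15, n=13: +15·0.0833333° lon, +13·0.0416667° lat → SW at lon -148.75°, lat 20.5417°.
latitude 20.5417° N, longitude 148.7500° W.

20.5417° N, 148.7500° W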